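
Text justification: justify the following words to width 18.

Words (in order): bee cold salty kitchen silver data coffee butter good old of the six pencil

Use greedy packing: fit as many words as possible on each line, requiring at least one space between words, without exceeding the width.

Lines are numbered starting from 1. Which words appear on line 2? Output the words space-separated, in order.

Line 1: ['bee', 'cold', 'salty'] (min_width=14, slack=4)
Line 2: ['kitchen', 'silver'] (min_width=14, slack=4)
Line 3: ['data', 'coffee', 'butter'] (min_width=18, slack=0)
Line 4: ['good', 'old', 'of', 'the'] (min_width=15, slack=3)
Line 5: ['six', 'pencil'] (min_width=10, slack=8)

Answer: kitchen silver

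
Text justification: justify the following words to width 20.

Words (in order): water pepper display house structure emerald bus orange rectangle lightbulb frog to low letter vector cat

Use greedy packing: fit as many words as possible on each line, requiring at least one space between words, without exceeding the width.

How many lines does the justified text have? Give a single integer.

Answer: 6

Derivation:
Line 1: ['water', 'pepper', 'display'] (min_width=20, slack=0)
Line 2: ['house', 'structure'] (min_width=15, slack=5)
Line 3: ['emerald', 'bus', 'orange'] (min_width=18, slack=2)
Line 4: ['rectangle', 'lightbulb'] (min_width=19, slack=1)
Line 5: ['frog', 'to', 'low', 'letter'] (min_width=18, slack=2)
Line 6: ['vector', 'cat'] (min_width=10, slack=10)
Total lines: 6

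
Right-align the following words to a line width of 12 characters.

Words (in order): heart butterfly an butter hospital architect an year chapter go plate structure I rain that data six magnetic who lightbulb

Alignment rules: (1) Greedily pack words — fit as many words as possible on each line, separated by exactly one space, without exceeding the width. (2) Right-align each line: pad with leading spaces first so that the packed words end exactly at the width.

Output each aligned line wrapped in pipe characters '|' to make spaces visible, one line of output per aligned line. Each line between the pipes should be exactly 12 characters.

Line 1: ['heart'] (min_width=5, slack=7)
Line 2: ['butterfly', 'an'] (min_width=12, slack=0)
Line 3: ['butter'] (min_width=6, slack=6)
Line 4: ['hospital'] (min_width=8, slack=4)
Line 5: ['architect', 'an'] (min_width=12, slack=0)
Line 6: ['year', 'chapter'] (min_width=12, slack=0)
Line 7: ['go', 'plate'] (min_width=8, slack=4)
Line 8: ['structure', 'I'] (min_width=11, slack=1)
Line 9: ['rain', 'that'] (min_width=9, slack=3)
Line 10: ['data', 'six'] (min_width=8, slack=4)
Line 11: ['magnetic', 'who'] (min_width=12, slack=0)
Line 12: ['lightbulb'] (min_width=9, slack=3)

Answer: |       heart|
|butterfly an|
|      butter|
|    hospital|
|architect an|
|year chapter|
|    go plate|
| structure I|
|   rain that|
|    data six|
|magnetic who|
|   lightbulb|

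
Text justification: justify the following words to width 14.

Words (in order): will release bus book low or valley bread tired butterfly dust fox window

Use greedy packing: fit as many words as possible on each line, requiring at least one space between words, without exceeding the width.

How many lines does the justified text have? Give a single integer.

Answer: 6

Derivation:
Line 1: ['will', 'release'] (min_width=12, slack=2)
Line 2: ['bus', 'book', 'low'] (min_width=12, slack=2)
Line 3: ['or', 'valley'] (min_width=9, slack=5)
Line 4: ['bread', 'tired'] (min_width=11, slack=3)
Line 5: ['butterfly', 'dust'] (min_width=14, slack=0)
Line 6: ['fox', 'window'] (min_width=10, slack=4)
Total lines: 6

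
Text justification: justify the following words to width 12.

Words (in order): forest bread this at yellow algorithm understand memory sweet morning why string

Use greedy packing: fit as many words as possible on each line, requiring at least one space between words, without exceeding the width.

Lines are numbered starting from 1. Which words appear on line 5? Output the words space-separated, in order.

Line 1: ['forest', 'bread'] (min_width=12, slack=0)
Line 2: ['this', 'at'] (min_width=7, slack=5)
Line 3: ['yellow'] (min_width=6, slack=6)
Line 4: ['algorithm'] (min_width=9, slack=3)
Line 5: ['understand'] (min_width=10, slack=2)
Line 6: ['memory', 'sweet'] (min_width=12, slack=0)
Line 7: ['morning', 'why'] (min_width=11, slack=1)
Line 8: ['string'] (min_width=6, slack=6)

Answer: understand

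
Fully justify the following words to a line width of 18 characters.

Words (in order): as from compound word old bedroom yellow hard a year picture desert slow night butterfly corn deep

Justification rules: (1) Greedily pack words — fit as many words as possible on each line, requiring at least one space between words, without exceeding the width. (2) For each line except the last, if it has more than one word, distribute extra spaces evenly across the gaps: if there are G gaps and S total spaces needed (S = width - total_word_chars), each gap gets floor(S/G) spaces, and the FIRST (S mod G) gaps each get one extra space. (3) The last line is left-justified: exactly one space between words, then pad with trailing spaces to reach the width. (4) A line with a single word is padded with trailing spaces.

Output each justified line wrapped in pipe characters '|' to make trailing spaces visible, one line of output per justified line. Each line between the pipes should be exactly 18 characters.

Answer: |as  from  compound|
|word  old  bedroom|
|yellow hard a year|
|picture     desert|
|slow         night|
|butterfly     corn|
|deep              |

Derivation:
Line 1: ['as', 'from', 'compound'] (min_width=16, slack=2)
Line 2: ['word', 'old', 'bedroom'] (min_width=16, slack=2)
Line 3: ['yellow', 'hard', 'a', 'year'] (min_width=18, slack=0)
Line 4: ['picture', 'desert'] (min_width=14, slack=4)
Line 5: ['slow', 'night'] (min_width=10, slack=8)
Line 6: ['butterfly', 'corn'] (min_width=14, slack=4)
Line 7: ['deep'] (min_width=4, slack=14)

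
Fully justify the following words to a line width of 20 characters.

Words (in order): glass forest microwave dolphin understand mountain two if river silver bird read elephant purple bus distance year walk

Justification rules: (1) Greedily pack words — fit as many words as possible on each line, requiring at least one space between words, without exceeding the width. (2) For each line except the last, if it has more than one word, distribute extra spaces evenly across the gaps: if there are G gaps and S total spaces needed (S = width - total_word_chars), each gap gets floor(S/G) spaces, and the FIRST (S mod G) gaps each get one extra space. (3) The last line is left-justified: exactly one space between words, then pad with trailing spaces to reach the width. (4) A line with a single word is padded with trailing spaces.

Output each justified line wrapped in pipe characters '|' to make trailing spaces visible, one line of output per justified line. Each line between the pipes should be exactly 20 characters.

Line 1: ['glass', 'forest'] (min_width=12, slack=8)
Line 2: ['microwave', 'dolphin'] (min_width=17, slack=3)
Line 3: ['understand', 'mountain'] (min_width=19, slack=1)
Line 4: ['two', 'if', 'river', 'silver'] (min_width=19, slack=1)
Line 5: ['bird', 'read', 'elephant'] (min_width=18, slack=2)
Line 6: ['purple', 'bus', 'distance'] (min_width=19, slack=1)
Line 7: ['year', 'walk'] (min_width=9, slack=11)

Answer: |glass         forest|
|microwave    dolphin|
|understand  mountain|
|two  if river silver|
|bird  read  elephant|
|purple  bus distance|
|year walk           |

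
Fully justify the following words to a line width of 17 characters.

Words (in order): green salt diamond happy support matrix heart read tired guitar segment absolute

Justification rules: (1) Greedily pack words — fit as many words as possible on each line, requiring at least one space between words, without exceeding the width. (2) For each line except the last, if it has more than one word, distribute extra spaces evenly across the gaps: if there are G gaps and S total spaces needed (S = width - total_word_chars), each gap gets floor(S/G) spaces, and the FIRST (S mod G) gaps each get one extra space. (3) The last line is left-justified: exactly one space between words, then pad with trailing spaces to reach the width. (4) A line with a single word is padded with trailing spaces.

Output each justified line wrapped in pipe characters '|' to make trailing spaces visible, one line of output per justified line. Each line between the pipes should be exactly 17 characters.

Answer: |green        salt|
|diamond     happy|
|support    matrix|
|heart  read tired|
|guitar    segment|
|absolute         |

Derivation:
Line 1: ['green', 'salt'] (min_width=10, slack=7)
Line 2: ['diamond', 'happy'] (min_width=13, slack=4)
Line 3: ['support', 'matrix'] (min_width=14, slack=3)
Line 4: ['heart', 'read', 'tired'] (min_width=16, slack=1)
Line 5: ['guitar', 'segment'] (min_width=14, slack=3)
Line 6: ['absolute'] (min_width=8, slack=9)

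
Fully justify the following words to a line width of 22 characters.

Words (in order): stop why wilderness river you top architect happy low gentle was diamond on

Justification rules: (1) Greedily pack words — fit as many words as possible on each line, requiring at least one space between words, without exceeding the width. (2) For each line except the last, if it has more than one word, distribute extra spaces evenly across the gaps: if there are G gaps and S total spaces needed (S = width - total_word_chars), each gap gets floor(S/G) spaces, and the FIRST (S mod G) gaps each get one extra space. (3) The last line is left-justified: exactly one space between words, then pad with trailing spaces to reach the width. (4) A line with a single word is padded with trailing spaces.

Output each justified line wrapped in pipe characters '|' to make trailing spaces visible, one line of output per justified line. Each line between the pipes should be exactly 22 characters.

Line 1: ['stop', 'why', 'wilderness'] (min_width=19, slack=3)
Line 2: ['river', 'you', 'top'] (min_width=13, slack=9)
Line 3: ['architect', 'happy', 'low'] (min_width=19, slack=3)
Line 4: ['gentle', 'was', 'diamond', 'on'] (min_width=21, slack=1)

Answer: |stop   why  wilderness|
|river      you     top|
|architect   happy  low|
|gentle was diamond on |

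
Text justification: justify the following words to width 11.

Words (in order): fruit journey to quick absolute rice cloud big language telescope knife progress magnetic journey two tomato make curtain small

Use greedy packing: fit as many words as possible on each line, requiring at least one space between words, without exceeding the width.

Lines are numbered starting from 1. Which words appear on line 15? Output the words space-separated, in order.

Answer: small

Derivation:
Line 1: ['fruit'] (min_width=5, slack=6)
Line 2: ['journey', 'to'] (min_width=10, slack=1)
Line 3: ['quick'] (min_width=5, slack=6)
Line 4: ['absolute'] (min_width=8, slack=3)
Line 5: ['rice', 'cloud'] (min_width=10, slack=1)
Line 6: ['big'] (min_width=3, slack=8)
Line 7: ['language'] (min_width=8, slack=3)
Line 8: ['telescope'] (min_width=9, slack=2)
Line 9: ['knife'] (min_width=5, slack=6)
Line 10: ['progress'] (min_width=8, slack=3)
Line 11: ['magnetic'] (min_width=8, slack=3)
Line 12: ['journey', 'two'] (min_width=11, slack=0)
Line 13: ['tomato', 'make'] (min_width=11, slack=0)
Line 14: ['curtain'] (min_width=7, slack=4)
Line 15: ['small'] (min_width=5, slack=6)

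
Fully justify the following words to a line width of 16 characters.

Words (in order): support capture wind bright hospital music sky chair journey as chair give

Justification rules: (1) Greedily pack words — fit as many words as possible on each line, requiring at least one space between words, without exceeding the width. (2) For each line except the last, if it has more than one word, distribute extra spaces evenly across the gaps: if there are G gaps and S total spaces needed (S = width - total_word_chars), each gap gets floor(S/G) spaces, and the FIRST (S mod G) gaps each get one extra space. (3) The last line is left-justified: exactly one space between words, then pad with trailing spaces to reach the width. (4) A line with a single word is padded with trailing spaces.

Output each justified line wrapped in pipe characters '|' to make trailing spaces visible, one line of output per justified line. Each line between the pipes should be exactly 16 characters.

Line 1: ['support', 'capture'] (min_width=15, slack=1)
Line 2: ['wind', 'bright'] (min_width=11, slack=5)
Line 3: ['hospital', 'music'] (min_width=14, slack=2)
Line 4: ['sky', 'chair'] (min_width=9, slack=7)
Line 5: ['journey', 'as', 'chair'] (min_width=16, slack=0)
Line 6: ['give'] (min_width=4, slack=12)

Answer: |support  capture|
|wind      bright|
|hospital   music|
|sky        chair|
|journey as chair|
|give            |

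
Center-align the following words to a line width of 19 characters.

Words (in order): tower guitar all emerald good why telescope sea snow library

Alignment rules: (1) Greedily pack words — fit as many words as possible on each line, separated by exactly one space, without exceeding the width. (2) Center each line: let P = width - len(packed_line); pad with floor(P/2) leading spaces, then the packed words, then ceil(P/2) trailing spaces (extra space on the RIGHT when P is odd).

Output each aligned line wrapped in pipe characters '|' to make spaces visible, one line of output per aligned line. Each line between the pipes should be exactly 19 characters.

Answer: | tower guitar all  |
| emerald good why  |
|telescope sea snow |
|      library      |

Derivation:
Line 1: ['tower', 'guitar', 'all'] (min_width=16, slack=3)
Line 2: ['emerald', 'good', 'why'] (min_width=16, slack=3)
Line 3: ['telescope', 'sea', 'snow'] (min_width=18, slack=1)
Line 4: ['library'] (min_width=7, slack=12)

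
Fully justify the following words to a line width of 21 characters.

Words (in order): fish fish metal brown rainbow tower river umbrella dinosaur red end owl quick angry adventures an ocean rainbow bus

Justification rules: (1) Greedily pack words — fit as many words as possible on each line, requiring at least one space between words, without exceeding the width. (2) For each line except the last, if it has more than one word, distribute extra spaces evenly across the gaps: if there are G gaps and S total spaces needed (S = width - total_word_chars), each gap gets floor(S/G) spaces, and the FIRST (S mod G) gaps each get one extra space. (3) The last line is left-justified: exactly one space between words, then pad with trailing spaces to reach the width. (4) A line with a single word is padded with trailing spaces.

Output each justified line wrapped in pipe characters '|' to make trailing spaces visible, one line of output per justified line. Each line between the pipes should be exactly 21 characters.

Line 1: ['fish', 'fish', 'metal', 'brown'] (min_width=21, slack=0)
Line 2: ['rainbow', 'tower', 'river'] (min_width=19, slack=2)
Line 3: ['umbrella', 'dinosaur', 'red'] (min_width=21, slack=0)
Line 4: ['end', 'owl', 'quick', 'angry'] (min_width=19, slack=2)
Line 5: ['adventures', 'an', 'ocean'] (min_width=19, slack=2)
Line 6: ['rainbow', 'bus'] (min_width=11, slack=10)

Answer: |fish fish metal brown|
|rainbow  tower  river|
|umbrella dinosaur red|
|end  owl  quick angry|
|adventures  an  ocean|
|rainbow bus          |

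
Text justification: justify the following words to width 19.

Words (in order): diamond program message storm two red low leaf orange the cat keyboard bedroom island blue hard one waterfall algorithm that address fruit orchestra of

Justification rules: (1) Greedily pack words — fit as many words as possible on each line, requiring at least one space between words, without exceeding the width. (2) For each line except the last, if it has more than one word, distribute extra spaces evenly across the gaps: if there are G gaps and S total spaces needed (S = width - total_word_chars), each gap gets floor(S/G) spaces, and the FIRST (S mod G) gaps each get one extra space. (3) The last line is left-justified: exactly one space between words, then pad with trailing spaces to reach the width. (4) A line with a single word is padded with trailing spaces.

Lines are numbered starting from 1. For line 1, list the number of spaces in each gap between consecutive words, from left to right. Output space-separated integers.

Answer: 5

Derivation:
Line 1: ['diamond', 'program'] (min_width=15, slack=4)
Line 2: ['message', 'storm', 'two'] (min_width=17, slack=2)
Line 3: ['red', 'low', 'leaf', 'orange'] (min_width=19, slack=0)
Line 4: ['the', 'cat', 'keyboard'] (min_width=16, slack=3)
Line 5: ['bedroom', 'island', 'blue'] (min_width=19, slack=0)
Line 6: ['hard', 'one', 'waterfall'] (min_width=18, slack=1)
Line 7: ['algorithm', 'that'] (min_width=14, slack=5)
Line 8: ['address', 'fruit'] (min_width=13, slack=6)
Line 9: ['orchestra', 'of'] (min_width=12, slack=7)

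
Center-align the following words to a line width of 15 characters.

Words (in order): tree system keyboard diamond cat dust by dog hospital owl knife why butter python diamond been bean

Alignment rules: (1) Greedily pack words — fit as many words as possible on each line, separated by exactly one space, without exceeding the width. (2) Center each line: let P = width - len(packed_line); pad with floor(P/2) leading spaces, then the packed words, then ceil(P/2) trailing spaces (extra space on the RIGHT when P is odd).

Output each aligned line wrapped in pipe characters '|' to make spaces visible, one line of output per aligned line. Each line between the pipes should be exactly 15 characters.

Line 1: ['tree', 'system'] (min_width=11, slack=4)
Line 2: ['keyboard'] (min_width=8, slack=7)
Line 3: ['diamond', 'cat'] (min_width=11, slack=4)
Line 4: ['dust', 'by', 'dog'] (min_width=11, slack=4)
Line 5: ['hospital', 'owl'] (min_width=12, slack=3)
Line 6: ['knife', 'why'] (min_width=9, slack=6)
Line 7: ['butter', 'python'] (min_width=13, slack=2)
Line 8: ['diamond', 'been'] (min_width=12, slack=3)
Line 9: ['bean'] (min_width=4, slack=11)

Answer: |  tree system  |
|   keyboard    |
|  diamond cat  |
|  dust by dog  |
| hospital owl  |
|   knife why   |
| butter python |
| diamond been  |
|     bean      |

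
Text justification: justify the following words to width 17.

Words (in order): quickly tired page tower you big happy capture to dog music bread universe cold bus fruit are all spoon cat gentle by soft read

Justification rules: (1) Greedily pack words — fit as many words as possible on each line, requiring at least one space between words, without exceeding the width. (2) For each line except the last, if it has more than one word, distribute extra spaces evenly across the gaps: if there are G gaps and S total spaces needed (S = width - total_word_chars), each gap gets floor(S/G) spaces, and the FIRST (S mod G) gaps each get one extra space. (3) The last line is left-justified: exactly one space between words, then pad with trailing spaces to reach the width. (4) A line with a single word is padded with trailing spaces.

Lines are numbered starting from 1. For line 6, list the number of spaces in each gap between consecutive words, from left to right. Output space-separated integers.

Line 1: ['quickly', 'tired'] (min_width=13, slack=4)
Line 2: ['page', 'tower', 'you'] (min_width=14, slack=3)
Line 3: ['big', 'happy', 'capture'] (min_width=17, slack=0)
Line 4: ['to', 'dog', 'music'] (min_width=12, slack=5)
Line 5: ['bread', 'universe'] (min_width=14, slack=3)
Line 6: ['cold', 'bus', 'fruit'] (min_width=14, slack=3)
Line 7: ['are', 'all', 'spoon', 'cat'] (min_width=17, slack=0)
Line 8: ['gentle', 'by', 'soft'] (min_width=14, slack=3)
Line 9: ['read'] (min_width=4, slack=13)

Answer: 3 2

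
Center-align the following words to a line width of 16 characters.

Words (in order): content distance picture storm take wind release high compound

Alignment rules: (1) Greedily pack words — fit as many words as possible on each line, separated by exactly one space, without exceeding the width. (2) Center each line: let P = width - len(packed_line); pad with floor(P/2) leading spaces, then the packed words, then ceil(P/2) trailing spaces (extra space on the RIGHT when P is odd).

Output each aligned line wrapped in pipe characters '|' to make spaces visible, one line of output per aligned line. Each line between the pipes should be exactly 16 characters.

Answer: |content distance|
| picture storm  |
|   take wind    |
|  release high  |
|    compound    |

Derivation:
Line 1: ['content', 'distance'] (min_width=16, slack=0)
Line 2: ['picture', 'storm'] (min_width=13, slack=3)
Line 3: ['take', 'wind'] (min_width=9, slack=7)
Line 4: ['release', 'high'] (min_width=12, slack=4)
Line 5: ['compound'] (min_width=8, slack=8)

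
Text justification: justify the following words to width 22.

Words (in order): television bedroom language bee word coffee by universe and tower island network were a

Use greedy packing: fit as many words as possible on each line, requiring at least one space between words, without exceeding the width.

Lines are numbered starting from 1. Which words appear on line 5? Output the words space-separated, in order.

Line 1: ['television', 'bedroom'] (min_width=18, slack=4)
Line 2: ['language', 'bee', 'word'] (min_width=17, slack=5)
Line 3: ['coffee', 'by', 'universe', 'and'] (min_width=22, slack=0)
Line 4: ['tower', 'island', 'network'] (min_width=20, slack=2)
Line 5: ['were', 'a'] (min_width=6, slack=16)

Answer: were a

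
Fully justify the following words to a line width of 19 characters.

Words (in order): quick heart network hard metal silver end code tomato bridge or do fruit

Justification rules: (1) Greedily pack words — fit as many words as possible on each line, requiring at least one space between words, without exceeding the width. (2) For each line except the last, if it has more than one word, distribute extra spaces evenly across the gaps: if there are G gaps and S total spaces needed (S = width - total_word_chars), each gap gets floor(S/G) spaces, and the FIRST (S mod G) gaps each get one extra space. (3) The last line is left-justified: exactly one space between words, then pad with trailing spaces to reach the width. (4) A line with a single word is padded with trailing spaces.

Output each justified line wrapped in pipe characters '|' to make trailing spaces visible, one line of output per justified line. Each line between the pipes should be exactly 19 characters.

Line 1: ['quick', 'heart', 'network'] (min_width=19, slack=0)
Line 2: ['hard', 'metal', 'silver'] (min_width=17, slack=2)
Line 3: ['end', 'code', 'tomato'] (min_width=15, slack=4)
Line 4: ['bridge', 'or', 'do', 'fruit'] (min_width=18, slack=1)

Answer: |quick heart network|
|hard  metal  silver|
|end   code   tomato|
|bridge or do fruit |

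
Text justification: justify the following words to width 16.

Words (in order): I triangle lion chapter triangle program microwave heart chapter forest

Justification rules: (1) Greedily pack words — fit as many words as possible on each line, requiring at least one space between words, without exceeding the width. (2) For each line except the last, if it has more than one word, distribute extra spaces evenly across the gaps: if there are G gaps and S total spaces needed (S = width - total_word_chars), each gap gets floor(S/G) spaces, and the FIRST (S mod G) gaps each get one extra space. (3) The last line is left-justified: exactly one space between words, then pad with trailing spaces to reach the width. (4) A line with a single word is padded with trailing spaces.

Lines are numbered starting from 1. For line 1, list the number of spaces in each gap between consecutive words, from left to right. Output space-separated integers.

Answer: 2 1

Derivation:
Line 1: ['I', 'triangle', 'lion'] (min_width=15, slack=1)
Line 2: ['chapter', 'triangle'] (min_width=16, slack=0)
Line 3: ['program'] (min_width=7, slack=9)
Line 4: ['microwave', 'heart'] (min_width=15, slack=1)
Line 5: ['chapter', 'forest'] (min_width=14, slack=2)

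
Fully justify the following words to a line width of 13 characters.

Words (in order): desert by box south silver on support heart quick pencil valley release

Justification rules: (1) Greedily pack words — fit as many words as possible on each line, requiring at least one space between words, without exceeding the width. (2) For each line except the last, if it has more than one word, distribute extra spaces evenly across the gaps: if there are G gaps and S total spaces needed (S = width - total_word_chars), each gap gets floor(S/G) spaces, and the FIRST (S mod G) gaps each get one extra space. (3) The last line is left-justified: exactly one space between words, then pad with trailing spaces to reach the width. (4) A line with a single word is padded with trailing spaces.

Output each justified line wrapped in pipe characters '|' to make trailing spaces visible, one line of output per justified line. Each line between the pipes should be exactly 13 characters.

Answer: |desert by box|
|south  silver|
|on    support|
|heart   quick|
|pencil valley|
|release      |

Derivation:
Line 1: ['desert', 'by', 'box'] (min_width=13, slack=0)
Line 2: ['south', 'silver'] (min_width=12, slack=1)
Line 3: ['on', 'support'] (min_width=10, slack=3)
Line 4: ['heart', 'quick'] (min_width=11, slack=2)
Line 5: ['pencil', 'valley'] (min_width=13, slack=0)
Line 6: ['release'] (min_width=7, slack=6)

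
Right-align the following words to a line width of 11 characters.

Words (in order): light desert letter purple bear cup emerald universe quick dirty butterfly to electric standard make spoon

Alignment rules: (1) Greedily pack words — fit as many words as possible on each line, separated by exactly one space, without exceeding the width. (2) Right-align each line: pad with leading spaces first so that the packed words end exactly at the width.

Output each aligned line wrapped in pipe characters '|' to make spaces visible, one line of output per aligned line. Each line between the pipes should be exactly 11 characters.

Line 1: ['light'] (min_width=5, slack=6)
Line 2: ['desert'] (min_width=6, slack=5)
Line 3: ['letter'] (min_width=6, slack=5)
Line 4: ['purple', 'bear'] (min_width=11, slack=0)
Line 5: ['cup', 'emerald'] (min_width=11, slack=0)
Line 6: ['universe'] (min_width=8, slack=3)
Line 7: ['quick', 'dirty'] (min_width=11, slack=0)
Line 8: ['butterfly'] (min_width=9, slack=2)
Line 9: ['to', 'electric'] (min_width=11, slack=0)
Line 10: ['standard'] (min_width=8, slack=3)
Line 11: ['make', 'spoon'] (min_width=10, slack=1)

Answer: |      light|
|     desert|
|     letter|
|purple bear|
|cup emerald|
|   universe|
|quick dirty|
|  butterfly|
|to electric|
|   standard|
| make spoon|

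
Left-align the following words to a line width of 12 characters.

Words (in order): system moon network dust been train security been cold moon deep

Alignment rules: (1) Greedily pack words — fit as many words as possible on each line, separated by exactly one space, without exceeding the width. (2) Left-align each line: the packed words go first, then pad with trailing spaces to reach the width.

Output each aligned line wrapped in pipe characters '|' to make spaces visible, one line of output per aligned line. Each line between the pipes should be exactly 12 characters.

Answer: |system moon |
|network dust|
|been train  |
|security    |
|been cold   |
|moon deep   |

Derivation:
Line 1: ['system', 'moon'] (min_width=11, slack=1)
Line 2: ['network', 'dust'] (min_width=12, slack=0)
Line 3: ['been', 'train'] (min_width=10, slack=2)
Line 4: ['security'] (min_width=8, slack=4)
Line 5: ['been', 'cold'] (min_width=9, slack=3)
Line 6: ['moon', 'deep'] (min_width=9, slack=3)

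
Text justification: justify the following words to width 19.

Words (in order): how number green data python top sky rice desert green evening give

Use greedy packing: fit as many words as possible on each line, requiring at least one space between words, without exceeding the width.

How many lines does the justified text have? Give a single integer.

Answer: 4

Derivation:
Line 1: ['how', 'number', 'green'] (min_width=16, slack=3)
Line 2: ['data', 'python', 'top', 'sky'] (min_width=19, slack=0)
Line 3: ['rice', 'desert', 'green'] (min_width=17, slack=2)
Line 4: ['evening', 'give'] (min_width=12, slack=7)
Total lines: 4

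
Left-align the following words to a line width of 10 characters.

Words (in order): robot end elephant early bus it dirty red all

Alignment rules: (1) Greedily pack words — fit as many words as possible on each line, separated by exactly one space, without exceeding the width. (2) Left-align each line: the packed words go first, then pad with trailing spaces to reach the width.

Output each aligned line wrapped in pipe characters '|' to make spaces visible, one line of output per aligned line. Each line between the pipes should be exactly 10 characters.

Line 1: ['robot', 'end'] (min_width=9, slack=1)
Line 2: ['elephant'] (min_width=8, slack=2)
Line 3: ['early', 'bus'] (min_width=9, slack=1)
Line 4: ['it', 'dirty'] (min_width=8, slack=2)
Line 5: ['red', 'all'] (min_width=7, slack=3)

Answer: |robot end |
|elephant  |
|early bus |
|it dirty  |
|red all   |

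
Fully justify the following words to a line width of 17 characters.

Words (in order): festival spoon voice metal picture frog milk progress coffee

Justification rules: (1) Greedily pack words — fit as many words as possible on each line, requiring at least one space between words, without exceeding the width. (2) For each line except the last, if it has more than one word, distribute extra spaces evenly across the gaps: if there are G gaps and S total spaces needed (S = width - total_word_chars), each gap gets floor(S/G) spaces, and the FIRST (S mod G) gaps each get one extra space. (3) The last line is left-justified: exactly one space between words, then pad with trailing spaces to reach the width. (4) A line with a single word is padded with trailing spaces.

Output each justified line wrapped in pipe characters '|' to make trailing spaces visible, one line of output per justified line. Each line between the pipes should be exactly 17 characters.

Line 1: ['festival', 'spoon'] (min_width=14, slack=3)
Line 2: ['voice', 'metal'] (min_width=11, slack=6)
Line 3: ['picture', 'frog', 'milk'] (min_width=17, slack=0)
Line 4: ['progress', 'coffee'] (min_width=15, slack=2)

Answer: |festival    spoon|
|voice       metal|
|picture frog milk|
|progress coffee  |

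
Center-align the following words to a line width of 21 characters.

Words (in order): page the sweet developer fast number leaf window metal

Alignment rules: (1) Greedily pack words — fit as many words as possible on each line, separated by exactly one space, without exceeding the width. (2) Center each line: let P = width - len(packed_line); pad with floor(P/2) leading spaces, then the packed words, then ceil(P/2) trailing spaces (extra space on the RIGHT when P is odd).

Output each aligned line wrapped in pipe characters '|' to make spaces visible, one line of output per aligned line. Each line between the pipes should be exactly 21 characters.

Line 1: ['page', 'the', 'sweet'] (min_width=14, slack=7)
Line 2: ['developer', 'fast', 'number'] (min_width=21, slack=0)
Line 3: ['leaf', 'window', 'metal'] (min_width=17, slack=4)

Answer: |   page the sweet    |
|developer fast number|
|  leaf window metal  |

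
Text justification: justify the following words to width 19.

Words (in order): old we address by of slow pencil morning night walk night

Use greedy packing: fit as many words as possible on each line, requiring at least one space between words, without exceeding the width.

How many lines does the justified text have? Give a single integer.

Line 1: ['old', 'we', 'address', 'by'] (min_width=17, slack=2)
Line 2: ['of', 'slow', 'pencil'] (min_width=14, slack=5)
Line 3: ['morning', 'night', 'walk'] (min_width=18, slack=1)
Line 4: ['night'] (min_width=5, slack=14)
Total lines: 4

Answer: 4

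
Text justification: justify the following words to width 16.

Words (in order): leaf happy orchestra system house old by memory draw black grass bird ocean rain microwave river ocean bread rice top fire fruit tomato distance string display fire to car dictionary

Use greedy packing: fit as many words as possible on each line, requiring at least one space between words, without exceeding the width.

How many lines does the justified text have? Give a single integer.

Line 1: ['leaf', 'happy'] (min_width=10, slack=6)
Line 2: ['orchestra', 'system'] (min_width=16, slack=0)
Line 3: ['house', 'old', 'by'] (min_width=12, slack=4)
Line 4: ['memory', 'draw'] (min_width=11, slack=5)
Line 5: ['black', 'grass', 'bird'] (min_width=16, slack=0)
Line 6: ['ocean', 'rain'] (min_width=10, slack=6)
Line 7: ['microwave', 'river'] (min_width=15, slack=1)
Line 8: ['ocean', 'bread', 'rice'] (min_width=16, slack=0)
Line 9: ['top', 'fire', 'fruit'] (min_width=14, slack=2)
Line 10: ['tomato', 'distance'] (min_width=15, slack=1)
Line 11: ['string', 'display'] (min_width=14, slack=2)
Line 12: ['fire', 'to', 'car'] (min_width=11, slack=5)
Line 13: ['dictionary'] (min_width=10, slack=6)
Total lines: 13

Answer: 13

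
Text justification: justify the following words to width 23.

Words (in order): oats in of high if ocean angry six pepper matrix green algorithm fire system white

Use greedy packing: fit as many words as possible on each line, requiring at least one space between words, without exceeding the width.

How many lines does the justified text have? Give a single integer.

Line 1: ['oats', 'in', 'of', 'high', 'if'] (min_width=18, slack=5)
Line 2: ['ocean', 'angry', 'six', 'pepper'] (min_width=22, slack=1)
Line 3: ['matrix', 'green', 'algorithm'] (min_width=22, slack=1)
Line 4: ['fire', 'system', 'white'] (min_width=17, slack=6)
Total lines: 4

Answer: 4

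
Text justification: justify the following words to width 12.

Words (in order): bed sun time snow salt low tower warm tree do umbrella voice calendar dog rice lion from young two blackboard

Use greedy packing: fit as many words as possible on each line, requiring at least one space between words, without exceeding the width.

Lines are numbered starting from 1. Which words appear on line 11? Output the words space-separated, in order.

Line 1: ['bed', 'sun', 'time'] (min_width=12, slack=0)
Line 2: ['snow', 'salt'] (min_width=9, slack=3)
Line 3: ['low', 'tower'] (min_width=9, slack=3)
Line 4: ['warm', 'tree', 'do'] (min_width=12, slack=0)
Line 5: ['umbrella'] (min_width=8, slack=4)
Line 6: ['voice'] (min_width=5, slack=7)
Line 7: ['calendar', 'dog'] (min_width=12, slack=0)
Line 8: ['rice', 'lion'] (min_width=9, slack=3)
Line 9: ['from', 'young'] (min_width=10, slack=2)
Line 10: ['two'] (min_width=3, slack=9)
Line 11: ['blackboard'] (min_width=10, slack=2)

Answer: blackboard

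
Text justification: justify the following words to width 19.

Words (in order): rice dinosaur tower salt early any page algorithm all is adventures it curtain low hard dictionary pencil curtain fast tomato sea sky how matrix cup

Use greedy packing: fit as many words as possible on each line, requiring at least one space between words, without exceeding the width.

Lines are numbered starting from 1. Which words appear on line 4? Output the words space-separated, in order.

Answer: adventures it

Derivation:
Line 1: ['rice', 'dinosaur', 'tower'] (min_width=19, slack=0)
Line 2: ['salt', 'early', 'any', 'page'] (min_width=19, slack=0)
Line 3: ['algorithm', 'all', 'is'] (min_width=16, slack=3)
Line 4: ['adventures', 'it'] (min_width=13, slack=6)
Line 5: ['curtain', 'low', 'hard'] (min_width=16, slack=3)
Line 6: ['dictionary', 'pencil'] (min_width=17, slack=2)
Line 7: ['curtain', 'fast', 'tomato'] (min_width=19, slack=0)
Line 8: ['sea', 'sky', 'how', 'matrix'] (min_width=18, slack=1)
Line 9: ['cup'] (min_width=3, slack=16)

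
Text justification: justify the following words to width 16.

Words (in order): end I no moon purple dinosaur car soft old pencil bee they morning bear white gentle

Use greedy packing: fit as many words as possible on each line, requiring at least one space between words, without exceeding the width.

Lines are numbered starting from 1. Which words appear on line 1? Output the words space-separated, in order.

Line 1: ['end', 'I', 'no', 'moon'] (min_width=13, slack=3)
Line 2: ['purple', 'dinosaur'] (min_width=15, slack=1)
Line 3: ['car', 'soft', 'old'] (min_width=12, slack=4)
Line 4: ['pencil', 'bee', 'they'] (min_width=15, slack=1)
Line 5: ['morning', 'bear'] (min_width=12, slack=4)
Line 6: ['white', 'gentle'] (min_width=12, slack=4)

Answer: end I no moon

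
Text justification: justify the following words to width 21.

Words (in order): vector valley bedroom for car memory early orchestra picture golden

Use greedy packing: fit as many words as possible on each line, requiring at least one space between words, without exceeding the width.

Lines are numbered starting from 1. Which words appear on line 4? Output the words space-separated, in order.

Answer: golden

Derivation:
Line 1: ['vector', 'valley', 'bedroom'] (min_width=21, slack=0)
Line 2: ['for', 'car', 'memory', 'early'] (min_width=20, slack=1)
Line 3: ['orchestra', 'picture'] (min_width=17, slack=4)
Line 4: ['golden'] (min_width=6, slack=15)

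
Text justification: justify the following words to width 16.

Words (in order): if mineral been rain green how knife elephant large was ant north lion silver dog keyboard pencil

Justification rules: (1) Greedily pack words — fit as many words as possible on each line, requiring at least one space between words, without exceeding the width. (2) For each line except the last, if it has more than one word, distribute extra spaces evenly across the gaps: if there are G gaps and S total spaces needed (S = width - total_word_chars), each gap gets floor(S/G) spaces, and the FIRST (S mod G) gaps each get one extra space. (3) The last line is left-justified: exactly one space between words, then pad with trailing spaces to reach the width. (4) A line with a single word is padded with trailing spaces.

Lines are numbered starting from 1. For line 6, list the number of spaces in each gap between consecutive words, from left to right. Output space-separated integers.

Line 1: ['if', 'mineral', 'been'] (min_width=15, slack=1)
Line 2: ['rain', 'green', 'how'] (min_width=14, slack=2)
Line 3: ['knife', 'elephant'] (min_width=14, slack=2)
Line 4: ['large', 'was', 'ant'] (min_width=13, slack=3)
Line 5: ['north', 'lion'] (min_width=10, slack=6)
Line 6: ['silver', 'dog'] (min_width=10, slack=6)
Line 7: ['keyboard', 'pencil'] (min_width=15, slack=1)

Answer: 7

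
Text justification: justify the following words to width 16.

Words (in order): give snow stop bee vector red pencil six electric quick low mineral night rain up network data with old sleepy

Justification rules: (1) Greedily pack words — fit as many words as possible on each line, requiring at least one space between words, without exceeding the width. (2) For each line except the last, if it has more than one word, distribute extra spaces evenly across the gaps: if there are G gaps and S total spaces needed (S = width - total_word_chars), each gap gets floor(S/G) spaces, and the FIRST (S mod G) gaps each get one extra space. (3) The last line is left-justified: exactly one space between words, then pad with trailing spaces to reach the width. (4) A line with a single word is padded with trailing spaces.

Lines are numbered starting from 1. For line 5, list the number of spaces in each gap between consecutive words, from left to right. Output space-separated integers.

Line 1: ['give', 'snow', 'stop'] (min_width=14, slack=2)
Line 2: ['bee', 'vector', 'red'] (min_width=14, slack=2)
Line 3: ['pencil', 'six'] (min_width=10, slack=6)
Line 4: ['electric', 'quick'] (min_width=14, slack=2)
Line 5: ['low', 'mineral'] (min_width=11, slack=5)
Line 6: ['night', 'rain', 'up'] (min_width=13, slack=3)
Line 7: ['network', 'data'] (min_width=12, slack=4)
Line 8: ['with', 'old', 'sleepy'] (min_width=15, slack=1)

Answer: 6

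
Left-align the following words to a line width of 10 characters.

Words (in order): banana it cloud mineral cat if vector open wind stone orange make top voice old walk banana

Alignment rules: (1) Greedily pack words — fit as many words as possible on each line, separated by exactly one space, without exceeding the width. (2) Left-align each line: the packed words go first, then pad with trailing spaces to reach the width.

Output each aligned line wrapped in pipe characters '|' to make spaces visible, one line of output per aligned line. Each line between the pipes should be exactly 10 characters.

Answer: |banana it |
|cloud     |
|mineral   |
|cat if    |
|vector    |
|open wind |
|stone     |
|orange    |
|make top  |
|voice old |
|walk      |
|banana    |

Derivation:
Line 1: ['banana', 'it'] (min_width=9, slack=1)
Line 2: ['cloud'] (min_width=5, slack=5)
Line 3: ['mineral'] (min_width=7, slack=3)
Line 4: ['cat', 'if'] (min_width=6, slack=4)
Line 5: ['vector'] (min_width=6, slack=4)
Line 6: ['open', 'wind'] (min_width=9, slack=1)
Line 7: ['stone'] (min_width=5, slack=5)
Line 8: ['orange'] (min_width=6, slack=4)
Line 9: ['make', 'top'] (min_width=8, slack=2)
Line 10: ['voice', 'old'] (min_width=9, slack=1)
Line 11: ['walk'] (min_width=4, slack=6)
Line 12: ['banana'] (min_width=6, slack=4)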